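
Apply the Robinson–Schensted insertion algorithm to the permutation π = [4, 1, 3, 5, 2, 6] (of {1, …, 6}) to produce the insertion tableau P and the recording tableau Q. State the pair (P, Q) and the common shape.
P = [1, 2, 5, 6] / [3] / [4];  Q = [1, 3, 4, 6] / [2] / [5];  common shape = (4, 1, 1)

Row-insert the values π_1, π_2, … into P one at a time, bumping the leftmost entry strictly greater than the inserted value down to the next row. The recording tableau Q records, in position (i, j), the step at which that cell was added to P.
  Insert 4 (step 1): P = [4];  Q = [1]
  Insert 1 (step 2): P = [1] / [4];  Q = [1] / [2]
  Insert 3 (step 3): P = [1, 3] / [4];  Q = [1, 3] / [2]
  Insert 5 (step 4): P = [1, 3, 5] / [4];  Q = [1, 3, 4] / [2]
  Insert 2 (step 5): P = [1, 2, 5] / [3] / [4];  Q = [1, 3, 4] / [2] / [5]
  Insert 6 (step 6): P = [1, 2, 5, 6] / [3] / [4];  Q = [1, 3, 4, 6] / [2] / [5]
Final shape: (4, 1, 1).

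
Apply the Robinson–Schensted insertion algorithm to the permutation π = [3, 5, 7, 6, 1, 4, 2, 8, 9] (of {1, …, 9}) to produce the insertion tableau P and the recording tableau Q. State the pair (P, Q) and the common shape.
P = [1, 2, 6, 8, 9] / [3, 4] / [5] / [7];  Q = [1, 2, 3, 8, 9] / [4, 6] / [5] / [7];  common shape = (5, 2, 1, 1)

Row-insert the values π_1, π_2, … into P one at a time, bumping the leftmost entry strictly greater than the inserted value down to the next row. The recording tableau Q records, in position (i, j), the step at which that cell was added to P.
  Insert 3 (step 1): P = [3];  Q = [1]
  Insert 5 (step 2): P = [3, 5];  Q = [1, 2]
  Insert 7 (step 3): P = [3, 5, 7];  Q = [1, 2, 3]
  Insert 6 (step 4): P = [3, 5, 6] / [7];  Q = [1, 2, 3] / [4]
  Insert 1 (step 5): P = [1, 5, 6] / [3] / [7];  Q = [1, 2, 3] / [4] / [5]
  Insert 4 (step 6): P = [1, 4, 6] / [3, 5] / [7];  Q = [1, 2, 3] / [4, 6] / [5]
  Insert 2 (step 7): P = [1, 2, 6] / [3, 4] / [5] / [7];  Q = [1, 2, 3] / [4, 6] / [5] / [7]
  Insert 8 (step 8): P = [1, 2, 6, 8] / [3, 4] / [5] / [7];  Q = [1, 2, 3, 8] / [4, 6] / [5] / [7]
  Insert 9 (step 9): P = [1, 2, 6, 8, 9] / [3, 4] / [5] / [7];  Q = [1, 2, 3, 8, 9] / [4, 6] / [5] / [7]
Final shape: (5, 2, 1, 1).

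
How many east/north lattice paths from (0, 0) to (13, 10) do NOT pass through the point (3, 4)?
Number of paths = 863786

Total paths from (0, 0) to (13, 10): C(23, 13) = 1144066. Paths through (3, 4): (paths (0, 0) → (3, 4)) × (paths (3, 4) → (13, 10)) = C(7, 3) · C(16, 10) = 35 · 8008 = 280280. Avoidance count = 1144066 − 280280 = 863786.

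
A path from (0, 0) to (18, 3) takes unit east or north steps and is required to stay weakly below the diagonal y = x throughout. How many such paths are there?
Number of paths = 1120

By the reflection principle (André's argument), the number of monotone paths to (18, 3) with n ≤ m that never go above y = x is C(21, 18) − C(21, 19) = 1330 − 210 = 1120.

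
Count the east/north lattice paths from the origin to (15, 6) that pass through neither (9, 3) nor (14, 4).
Number of paths = 30564

Inclusion–exclusion. Total paths: C(21, 15) = 54264. Through P₁: C(12, 9)·C(9, 6) = 18480. Through P₂: C(18, 14)·C(3, 1) = 9180. Since P₁ is strictly southwest of P₂, a monotone path through both must visit P₁ then P₂; paths through both = C(12, 9)·C(6, 5)·C(3, 1) = 3960. Avoid both = 54264 − 18480 − 9180 + 3960 = 30564.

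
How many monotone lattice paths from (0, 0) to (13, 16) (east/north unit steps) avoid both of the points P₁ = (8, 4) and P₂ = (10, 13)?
Number of paths = 42464035

Inclusion–exclusion. Total paths: C(29, 13) = 67863915. Through P₁: C(12, 8)·C(17, 5) = 3063060. Through P₂: C(23, 10)·C(6, 3) = 22881320. Since P₁ is strictly southwest of P₂, a monotone path through both must visit P₁ then P₂; paths through both = C(12, 8)·C(11, 2)·C(6, 3) = 544500. Avoid both = 67863915 − 3063060 − 22881320 + 544500 = 42464035.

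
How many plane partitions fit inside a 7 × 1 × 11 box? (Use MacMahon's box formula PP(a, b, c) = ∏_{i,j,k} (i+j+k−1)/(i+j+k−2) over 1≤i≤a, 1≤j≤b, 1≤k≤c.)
PP(7, 1, 11) = 31824

Evaluate the triple product over i = 1..7, j = 1..1, k = 1..11. The factors are (2/1) · (3/2) · (4/3) · (5/4) · (6/5) · (7/6) · (8/7) · (9/8) · … (77 factors total). The numerators and denominators telescope so the product is an integer; carrying out the multiplication exactly gives PP(7, 1, 11) = 31824.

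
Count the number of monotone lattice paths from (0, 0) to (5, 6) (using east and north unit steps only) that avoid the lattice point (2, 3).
Number of paths = 262

Total paths from (0, 0) to (5, 6): C(11, 5) = 462. Paths through (2, 3): (paths (0, 0) → (2, 3)) × (paths (2, 3) → (5, 6)) = C(5, 2) · C(6, 3) = 10 · 20 = 200. Avoidance count = 462 − 200 = 262.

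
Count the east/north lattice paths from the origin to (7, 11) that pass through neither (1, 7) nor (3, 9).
Number of paths = 27564

Inclusion–exclusion. Total paths: C(18, 7) = 31824. Through P₁: C(8, 1)·C(10, 6) = 1680. Through P₂: C(12, 3)·C(6, 4) = 3300. Since P₁ is strictly southwest of P₂, a monotone path through both must visit P₁ then P₂; paths through both = C(8, 1)·C(4, 2)·C(6, 4) = 720. Avoid both = 31824 − 1680 − 3300 + 720 = 27564.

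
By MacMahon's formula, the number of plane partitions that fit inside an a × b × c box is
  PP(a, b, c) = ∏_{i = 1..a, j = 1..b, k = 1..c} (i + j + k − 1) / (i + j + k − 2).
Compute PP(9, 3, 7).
PP(9, 3, 7) = 24584605760

Evaluate the triple product over i = 1..9, j = 1..3, k = 1..7. The factors are (2/1) · (3/2) · (4/3) · (5/4) · (6/5) · (7/6) · (8/7) · (3/2) · … (189 factors total). The numerators and denominators telescope so the product is an integer; carrying out the multiplication exactly gives PP(9, 3, 7) = 24584605760.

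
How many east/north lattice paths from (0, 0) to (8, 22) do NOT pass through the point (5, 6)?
Number of paths = 5405247

Total paths from (0, 0) to (8, 22): C(30, 8) = 5852925. Paths through (5, 6): (paths (0, 0) → (5, 6)) × (paths (5, 6) → (8, 22)) = C(11, 5) · C(19, 3) = 462 · 969 = 447678. Avoidance count = 5852925 − 447678 = 5405247.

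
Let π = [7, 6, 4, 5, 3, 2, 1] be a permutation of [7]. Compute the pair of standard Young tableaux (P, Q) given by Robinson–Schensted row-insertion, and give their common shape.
P = [1, 5] / [2] / [3] / [4] / [6] / [7];  Q = [1, 4] / [2] / [3] / [5] / [6] / [7];  common shape = (2, 1, 1, 1, 1, 1)

Row-insert the values π_1, π_2, … into P one at a time, bumping the leftmost entry strictly greater than the inserted value down to the next row. The recording tableau Q records, in position (i, j), the step at which that cell was added to P.
  Insert 7 (step 1): P = [7];  Q = [1]
  Insert 6 (step 2): P = [6] / [7];  Q = [1] / [2]
  Insert 4 (step 3): P = [4] / [6] / [7];  Q = [1] / [2] / [3]
  Insert 5 (step 4): P = [4, 5] / [6] / [7];  Q = [1, 4] / [2] / [3]
  Insert 3 (step 5): P = [3, 5] / [4] / [6] / [7];  Q = [1, 4] / [2] / [3] / [5]
  Insert 2 (step 6): P = [2, 5] / [3] / [4] / [6] / [7];  Q = [1, 4] / [2] / [3] / [5] / [6]
  Insert 1 (step 7): P = [1, 5] / [2] / [3] / [4] / [6] / [7];  Q = [1, 4] / [2] / [3] / [5] / [6] / [7]
Final shape: (2, 1, 1, 1, 1, 1).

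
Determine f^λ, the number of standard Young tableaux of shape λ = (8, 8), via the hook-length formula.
# SYT of shape (8, 8) = 1430

Hook-length formula: f^λ = n! / Π hook(c), product over all cells c of the Young diagram. For λ = (8, 8), n = 16 boxes. Hook lengths by row (left-to-right, top-to-bottom): [9, 8, 7, 6, 5, 4, 3, 2]; [8, 7, 6, 5, 4, 3, 2, 1]. Product of hooks = 14631321600. So f^λ = 16! / 14631321600 = 20922789888000 / 14631321600 = 1430.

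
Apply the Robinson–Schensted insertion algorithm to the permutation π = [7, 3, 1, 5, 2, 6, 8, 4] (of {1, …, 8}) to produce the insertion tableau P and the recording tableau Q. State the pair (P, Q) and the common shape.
P = [1, 2, 4, 8] / [3, 5, 6] / [7];  Q = [1, 4, 6, 7] / [2, 5, 8] / [3];  common shape = (4, 3, 1)

Row-insert the values π_1, π_2, … into P one at a time, bumping the leftmost entry strictly greater than the inserted value down to the next row. The recording tableau Q records, in position (i, j), the step at which that cell was added to P.
  Insert 7 (step 1): P = [7];  Q = [1]
  Insert 3 (step 2): P = [3] / [7];  Q = [1] / [2]
  Insert 1 (step 3): P = [1] / [3] / [7];  Q = [1] / [2] / [3]
  Insert 5 (step 4): P = [1, 5] / [3] / [7];  Q = [1, 4] / [2] / [3]
  Insert 2 (step 5): P = [1, 2] / [3, 5] / [7];  Q = [1, 4] / [2, 5] / [3]
  Insert 6 (step 6): P = [1, 2, 6] / [3, 5] / [7];  Q = [1, 4, 6] / [2, 5] / [3]
  Insert 8 (step 7): P = [1, 2, 6, 8] / [3, 5] / [7];  Q = [1, 4, 6, 7] / [2, 5] / [3]
  Insert 4 (step 8): P = [1, 2, 4, 8] / [3, 5, 6] / [7];  Q = [1, 4, 6, 7] / [2, 5, 8] / [3]
Final shape: (4, 3, 1).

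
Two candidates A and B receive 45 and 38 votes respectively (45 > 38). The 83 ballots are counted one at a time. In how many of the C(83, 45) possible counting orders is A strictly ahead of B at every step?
Strict-lead orderings = 53185384447358700405960

Total orderings of the 83 votes with 45 for A: C(83, 45) = 630626701304396019099240. By the Bertrand ballot formula (Cycle Lemma / reflection principle), the number of orderings in which A is strictly ahead of B throughout is (p − q)/(p + q) · C(p + q, p) = (45 − 38)/(45 + 38) · 630626701304396019099240 = 53185384447358700405960.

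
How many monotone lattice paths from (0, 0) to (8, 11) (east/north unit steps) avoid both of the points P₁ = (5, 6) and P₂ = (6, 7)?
Number of paths = 37830

Inclusion–exclusion. Total paths: C(19, 8) = 75582. Through P₁: C(11, 5)·C(8, 3) = 25872. Through P₂: C(13, 6)·C(6, 2) = 25740. Since P₁ is strictly southwest of P₂, a monotone path through both must visit P₁ then P₂; paths through both = C(11, 5)·C(2, 1)·C(6, 2) = 13860. Avoid both = 75582 − 25872 − 25740 + 13860 = 37830.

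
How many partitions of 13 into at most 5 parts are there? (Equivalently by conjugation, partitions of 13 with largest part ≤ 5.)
p(13, parts ≤ 5) = 57

Partitions of 13 with all parts ≤ 5: 5+5+3, 5+5+2+1, 5+5+1+1+1, 5+4+4, 5+4+3+1, 5+4+2+2, 5+4+2+1+1, 5+4+1+1+1+1, 5+3+3+2, 5+3+3+1+1, 5+3+2+2+1, 5+3+2+1+1+1, 5+3+1+1+1+1+1, 5+2+2+2+2, 5+2+2+2+1+1, 5+2+2+1+1+1+1, 5+2+1+1+1+1+1+1, 5+1+1+1+1+1+1+1+1, 4+4+4+1, 4+4+3+2, 4+4+3+1+1, 4+4+2+2+1, 4+4+2+1+1+1, 4+4+1+1+1+1+1, 4+3+3+3, 4+3+3+2+1, 4+3+3+1+1+1, 4+3+2+2+2, 4+3+2+2+1+1, 4+3+2+1+1+1+1, … (57 total). Count = 57.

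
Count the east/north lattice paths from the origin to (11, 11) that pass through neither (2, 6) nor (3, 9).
Number of paths = 644516

Inclusion–exclusion. Total paths: C(22, 11) = 705432. Through P₁: C(8, 2)·C(14, 9) = 56056. Through P₂: C(12, 3)·C(10, 8) = 9900. Since P₁ is strictly southwest of P₂, a monotone path through both must visit P₁ then P₂; paths through both = C(8, 2)·C(4, 1)·C(10, 8) = 5040. Avoid both = 705432 − 56056 − 9900 + 5040 = 644516.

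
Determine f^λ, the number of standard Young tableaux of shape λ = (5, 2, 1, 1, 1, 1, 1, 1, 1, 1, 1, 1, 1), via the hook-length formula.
# SYT of shape (5, 2, 1, 1, 1, 1, 1, 1, 1, 1, 1, 1, 1) = 24192

Hook-length formula: f^λ = n! / Π hook(c), product over all cells c of the Young diagram. For λ = (5, 2, 1, 1, 1, 1, 1, 1, 1, 1, 1, 1, 1), n = 18 boxes. Hook lengths by row (left-to-right, top-to-bottom): [17, 5, 3, 2, 1]; [13, 1]; [11]; [10]; [9]; [8]; [7]; [6]; [5]; [4]; [3]; [2]; [1]. Product of hooks = 264648384000. So f^λ = 18! / 264648384000 = 6402373705728000 / 264648384000 = 24192.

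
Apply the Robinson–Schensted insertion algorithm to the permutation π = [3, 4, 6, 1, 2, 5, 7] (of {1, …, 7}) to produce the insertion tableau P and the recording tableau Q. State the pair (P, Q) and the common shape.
P = [1, 2, 5, 7] / [3, 4, 6];  Q = [1, 2, 3, 7] / [4, 5, 6];  common shape = (4, 3)

Row-insert the values π_1, π_2, … into P one at a time, bumping the leftmost entry strictly greater than the inserted value down to the next row. The recording tableau Q records, in position (i, j), the step at which that cell was added to P.
  Insert 3 (step 1): P = [3];  Q = [1]
  Insert 4 (step 2): P = [3, 4];  Q = [1, 2]
  Insert 6 (step 3): P = [3, 4, 6];  Q = [1, 2, 3]
  Insert 1 (step 4): P = [1, 4, 6] / [3];  Q = [1, 2, 3] / [4]
  Insert 2 (step 5): P = [1, 2, 6] / [3, 4];  Q = [1, 2, 3] / [4, 5]
  Insert 5 (step 6): P = [1, 2, 5] / [3, 4, 6];  Q = [1, 2, 3] / [4, 5, 6]
  Insert 7 (step 7): P = [1, 2, 5, 7] / [3, 4, 6];  Q = [1, 2, 3, 7] / [4, 5, 6]
Final shape: (4, 3).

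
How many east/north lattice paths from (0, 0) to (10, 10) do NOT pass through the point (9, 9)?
Number of paths = 87516

Total paths from (0, 0) to (10, 10): C(20, 10) = 184756. Paths through (9, 9): (paths (0, 0) → (9, 9)) × (paths (9, 9) → (10, 10)) = C(18, 9) · C(2, 1) = 48620 · 2 = 97240. Avoidance count = 184756 − 97240 = 87516.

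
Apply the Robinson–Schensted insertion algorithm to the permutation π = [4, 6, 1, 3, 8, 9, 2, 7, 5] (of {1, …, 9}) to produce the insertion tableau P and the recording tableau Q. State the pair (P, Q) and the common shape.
P = [1, 2, 5, 9] / [3, 6, 7] / [4, 8];  Q = [1, 2, 5, 6] / [3, 4, 8] / [7, 9];  common shape = (4, 3, 2)

Row-insert the values π_1, π_2, … into P one at a time, bumping the leftmost entry strictly greater than the inserted value down to the next row. The recording tableau Q records, in position (i, j), the step at which that cell was added to P.
  Insert 4 (step 1): P = [4];  Q = [1]
  Insert 6 (step 2): P = [4, 6];  Q = [1, 2]
  Insert 1 (step 3): P = [1, 6] / [4];  Q = [1, 2] / [3]
  Insert 3 (step 4): P = [1, 3] / [4, 6];  Q = [1, 2] / [3, 4]
  Insert 8 (step 5): P = [1, 3, 8] / [4, 6];  Q = [1, 2, 5] / [3, 4]
  Insert 9 (step 6): P = [1, 3, 8, 9] / [4, 6];  Q = [1, 2, 5, 6] / [3, 4]
  Insert 2 (step 7): P = [1, 2, 8, 9] / [3, 6] / [4];  Q = [1, 2, 5, 6] / [3, 4] / [7]
  Insert 7 (step 8): P = [1, 2, 7, 9] / [3, 6, 8] / [4];  Q = [1, 2, 5, 6] / [3, 4, 8] / [7]
  Insert 5 (step 9): P = [1, 2, 5, 9] / [3, 6, 7] / [4, 8];  Q = [1, 2, 5, 6] / [3, 4, 8] / [7, 9]
Final shape: (4, 3, 2).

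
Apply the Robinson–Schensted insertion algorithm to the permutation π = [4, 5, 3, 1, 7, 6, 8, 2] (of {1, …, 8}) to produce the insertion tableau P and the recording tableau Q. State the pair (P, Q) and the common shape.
P = [1, 2, 6, 8] / [3, 5] / [4, 7];  Q = [1, 2, 5, 7] / [3, 6] / [4, 8];  common shape = (4, 2, 2)

Row-insert the values π_1, π_2, … into P one at a time, bumping the leftmost entry strictly greater than the inserted value down to the next row. The recording tableau Q records, in position (i, j), the step at which that cell was added to P.
  Insert 4 (step 1): P = [4];  Q = [1]
  Insert 5 (step 2): P = [4, 5];  Q = [1, 2]
  Insert 3 (step 3): P = [3, 5] / [4];  Q = [1, 2] / [3]
  Insert 1 (step 4): P = [1, 5] / [3] / [4];  Q = [1, 2] / [3] / [4]
  Insert 7 (step 5): P = [1, 5, 7] / [3] / [4];  Q = [1, 2, 5] / [3] / [4]
  Insert 6 (step 6): P = [1, 5, 6] / [3, 7] / [4];  Q = [1, 2, 5] / [3, 6] / [4]
  Insert 8 (step 7): P = [1, 5, 6, 8] / [3, 7] / [4];  Q = [1, 2, 5, 7] / [3, 6] / [4]
  Insert 2 (step 8): P = [1, 2, 6, 8] / [3, 5] / [4, 7];  Q = [1, 2, 5, 7] / [3, 6] / [4, 8]
Final shape: (4, 2, 2).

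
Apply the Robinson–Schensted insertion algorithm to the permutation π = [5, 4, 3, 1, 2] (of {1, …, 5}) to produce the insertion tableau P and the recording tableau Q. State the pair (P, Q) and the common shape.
P = [1, 2] / [3] / [4] / [5];  Q = [1, 5] / [2] / [3] / [4];  common shape = (2, 1, 1, 1)

Row-insert the values π_1, π_2, … into P one at a time, bumping the leftmost entry strictly greater than the inserted value down to the next row. The recording tableau Q records, in position (i, j), the step at which that cell was added to P.
  Insert 5 (step 1): P = [5];  Q = [1]
  Insert 4 (step 2): P = [4] / [5];  Q = [1] / [2]
  Insert 3 (step 3): P = [3] / [4] / [5];  Q = [1] / [2] / [3]
  Insert 1 (step 4): P = [1] / [3] / [4] / [5];  Q = [1] / [2] / [3] / [4]
  Insert 2 (step 5): P = [1, 2] / [3] / [4] / [5];  Q = [1, 5] / [2] / [3] / [4]
Final shape: (2, 1, 1, 1).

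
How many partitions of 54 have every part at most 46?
p(54, parts ≤ 46) = 386110

Use the recurrence p(n, m) = p(n, m−1) + p(n−m, m): either the largest part is < m (count p(n, m−1)) or the largest part is exactly m (remove one copy of m, count p(n−m, m)). With p(0, ·) = 1 this gives p(54, parts ≤ 46) = 386110. (By conjugating Young diagrams, this also counts partitions of 54 into at most 46 parts.)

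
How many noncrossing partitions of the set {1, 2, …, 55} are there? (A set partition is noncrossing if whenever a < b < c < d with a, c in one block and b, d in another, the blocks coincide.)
C_55 = 1759414616608818870992479875972

These noncrossing partitions are counted by the Catalan number C_n = (1/(n + 1)) · C(2n, n). For n = 55: C_55 = (1/56) · C(110, 55) = 98527218530093856775578873054432/56 = 1759414616608818870992479875972.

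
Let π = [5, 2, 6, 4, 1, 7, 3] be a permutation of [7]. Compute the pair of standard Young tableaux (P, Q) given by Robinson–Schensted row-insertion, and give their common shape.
P = [1, 3, 7] / [2, 4] / [5, 6];  Q = [1, 3, 6] / [2, 4] / [5, 7];  common shape = (3, 2, 2)

Row-insert the values π_1, π_2, … into P one at a time, bumping the leftmost entry strictly greater than the inserted value down to the next row. The recording tableau Q records, in position (i, j), the step at which that cell was added to P.
  Insert 5 (step 1): P = [5];  Q = [1]
  Insert 2 (step 2): P = [2] / [5];  Q = [1] / [2]
  Insert 6 (step 3): P = [2, 6] / [5];  Q = [1, 3] / [2]
  Insert 4 (step 4): P = [2, 4] / [5, 6];  Q = [1, 3] / [2, 4]
  Insert 1 (step 5): P = [1, 4] / [2, 6] / [5];  Q = [1, 3] / [2, 4] / [5]
  Insert 7 (step 6): P = [1, 4, 7] / [2, 6] / [5];  Q = [1, 3, 6] / [2, 4] / [5]
  Insert 3 (step 7): P = [1, 3, 7] / [2, 4] / [5, 6];  Q = [1, 3, 6] / [2, 4] / [5, 7]
Final shape: (3, 2, 2).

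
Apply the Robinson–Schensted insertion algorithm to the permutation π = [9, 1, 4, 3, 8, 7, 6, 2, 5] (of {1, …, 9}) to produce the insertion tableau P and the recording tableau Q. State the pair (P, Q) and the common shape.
P = [1, 2, 5] / [3, 6] / [4, 7] / [8] / [9];  Q = [1, 3, 5] / [2, 6] / [4, 9] / [7] / [8];  common shape = (3, 2, 2, 1, 1)

Row-insert the values π_1, π_2, … into P one at a time, bumping the leftmost entry strictly greater than the inserted value down to the next row. The recording tableau Q records, in position (i, j), the step at which that cell was added to P.
  Insert 9 (step 1): P = [9];  Q = [1]
  Insert 1 (step 2): P = [1] / [9];  Q = [1] / [2]
  Insert 4 (step 3): P = [1, 4] / [9];  Q = [1, 3] / [2]
  Insert 3 (step 4): P = [1, 3] / [4] / [9];  Q = [1, 3] / [2] / [4]
  Insert 8 (step 5): P = [1, 3, 8] / [4] / [9];  Q = [1, 3, 5] / [2] / [4]
  Insert 7 (step 6): P = [1, 3, 7] / [4, 8] / [9];  Q = [1, 3, 5] / [2, 6] / [4]
  Insert 6 (step 7): P = [1, 3, 6] / [4, 7] / [8] / [9];  Q = [1, 3, 5] / [2, 6] / [4] / [7]
  Insert 2 (step 8): P = [1, 2, 6] / [3, 7] / [4] / [8] / [9];  Q = [1, 3, 5] / [2, 6] / [4] / [7] / [8]
  Insert 5 (step 9): P = [1, 2, 5] / [3, 6] / [4, 7] / [8] / [9];  Q = [1, 3, 5] / [2, 6] / [4, 9] / [7] / [8]
Final shape: (3, 2, 2, 1, 1).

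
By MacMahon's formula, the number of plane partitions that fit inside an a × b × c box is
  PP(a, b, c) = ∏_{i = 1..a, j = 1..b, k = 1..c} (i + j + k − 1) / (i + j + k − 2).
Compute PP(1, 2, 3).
PP(1, 2, 3) = 10

Evaluate the triple product over i = 1..1, j = 1..2, k = 1..3. The factors are (2/1) · (3/2) · (4/3) · (3/2) · (4/3) · (5/4). The numerators and denominators telescope so the product is an integer; carrying out the multiplication exactly gives PP(1, 2, 3) = 10.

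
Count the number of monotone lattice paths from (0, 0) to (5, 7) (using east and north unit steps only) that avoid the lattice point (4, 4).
Number of paths = 512

Total paths from (0, 0) to (5, 7): C(12, 5) = 792. Paths through (4, 4): (paths (0, 0) → (4, 4)) × (paths (4, 4) → (5, 7)) = C(8, 4) · C(4, 1) = 70 · 4 = 280. Avoidance count = 792 − 280 = 512.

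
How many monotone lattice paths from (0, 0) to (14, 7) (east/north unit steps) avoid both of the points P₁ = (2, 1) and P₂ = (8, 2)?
Number of paths = 49500

Inclusion–exclusion. Total paths: C(21, 14) = 116280. Through P₁: C(3, 2)·C(18, 12) = 55692. Through P₂: C(10, 8)·C(11, 6) = 20790. Since P₁ is strictly southwest of P₂, a monotone path through both must visit P₁ then P₂; paths through both = C(3, 2)·C(7, 6)·C(11, 6) = 9702. Avoid both = 116280 − 55692 − 20790 + 9702 = 49500.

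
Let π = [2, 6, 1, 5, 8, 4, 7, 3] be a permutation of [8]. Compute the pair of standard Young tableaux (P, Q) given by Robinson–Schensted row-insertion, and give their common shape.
P = [1, 3, 7] / [2, 4, 8] / [5] / [6];  Q = [1, 2, 5] / [3, 4, 7] / [6] / [8];  common shape = (3, 3, 1, 1)

Row-insert the values π_1, π_2, … into P one at a time, bumping the leftmost entry strictly greater than the inserted value down to the next row. The recording tableau Q records, in position (i, j), the step at which that cell was added to P.
  Insert 2 (step 1): P = [2];  Q = [1]
  Insert 6 (step 2): P = [2, 6];  Q = [1, 2]
  Insert 1 (step 3): P = [1, 6] / [2];  Q = [1, 2] / [3]
  Insert 5 (step 4): P = [1, 5] / [2, 6];  Q = [1, 2] / [3, 4]
  Insert 8 (step 5): P = [1, 5, 8] / [2, 6];  Q = [1, 2, 5] / [3, 4]
  Insert 4 (step 6): P = [1, 4, 8] / [2, 5] / [6];  Q = [1, 2, 5] / [3, 4] / [6]
  Insert 7 (step 7): P = [1, 4, 7] / [2, 5, 8] / [6];  Q = [1, 2, 5] / [3, 4, 7] / [6]
  Insert 3 (step 8): P = [1, 3, 7] / [2, 4, 8] / [5] / [6];  Q = [1, 2, 5] / [3, 4, 7] / [6] / [8]
Final shape: (3, 3, 1, 1).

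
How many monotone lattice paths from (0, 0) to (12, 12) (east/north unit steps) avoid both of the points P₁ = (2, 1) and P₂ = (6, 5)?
Number of paths = 1213576

Inclusion–exclusion. Total paths: C(24, 12) = 2704156. Through P₁: C(3, 2)·C(21, 10) = 1058148. Through P₂: C(11, 6)·C(13, 6) = 792792. Since P₁ is strictly southwest of P₂, a monotone path through both must visit P₁ then P₂; paths through both = C(3, 2)·C(8, 4)·C(13, 6) = 360360. Avoid both = 2704156 − 1058148 − 792792 + 360360 = 1213576.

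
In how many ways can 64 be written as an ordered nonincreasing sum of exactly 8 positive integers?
p(64, 8 parts) = 55974

Partitions of n into exactly k parts are in bijection with partitions of n − k into at most k parts (subtract 1 from each part). So p(64, exactly 8) = p(56, parts ≤ 8). Computing via the recurrence p(m, j) = p(m, j−1) + p(m−j, j) gives 55974.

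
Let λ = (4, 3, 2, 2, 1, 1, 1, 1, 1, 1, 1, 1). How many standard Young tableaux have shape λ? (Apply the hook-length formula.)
# SYT of shape (4, 3, 2, 2, 1, 1, 1, 1, 1, 1, 1, 1) = 976752

Hook-length formula: f^λ = n! / Π hook(c), product over all cells c of the Young diagram. For λ = (4, 3, 2, 2, 1, 1, 1, 1, 1, 1, 1, 1), n = 19 boxes. Hook lengths by row (left-to-right, top-to-bottom): [15, 6, 3, 1]; [13, 4, 1]; [11, 2]; [10, 1]; [8]; [7]; [6]; [5]; [4]; [3]; [2]; [1]. Product of hooks = 124540416000. So f^λ = 19! / 124540416000 = 121645100408832000 / 124540416000 = 976752.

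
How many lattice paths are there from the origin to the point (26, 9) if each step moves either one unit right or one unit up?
Number of paths = 70607460

A monotone lattice path from (0, 0) to (26, 9) consists of 26 east steps and 9 north steps in some order, so it is determined by which 26 of the 35 steps are east. The count is C(35, 26) = 70607460.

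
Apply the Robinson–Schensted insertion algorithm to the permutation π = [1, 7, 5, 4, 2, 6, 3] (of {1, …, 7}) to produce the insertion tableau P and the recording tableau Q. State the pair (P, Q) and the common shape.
P = [1, 2, 3] / [4, 6] / [5] / [7];  Q = [1, 2, 6] / [3, 7] / [4] / [5];  common shape = (3, 2, 1, 1)

Row-insert the values π_1, π_2, … into P one at a time, bumping the leftmost entry strictly greater than the inserted value down to the next row. The recording tableau Q records, in position (i, j), the step at which that cell was added to P.
  Insert 1 (step 1): P = [1];  Q = [1]
  Insert 7 (step 2): P = [1, 7];  Q = [1, 2]
  Insert 5 (step 3): P = [1, 5] / [7];  Q = [1, 2] / [3]
  Insert 4 (step 4): P = [1, 4] / [5] / [7];  Q = [1, 2] / [3] / [4]
  Insert 2 (step 5): P = [1, 2] / [4] / [5] / [7];  Q = [1, 2] / [3] / [4] / [5]
  Insert 6 (step 6): P = [1, 2, 6] / [4] / [5] / [7];  Q = [1, 2, 6] / [3] / [4] / [5]
  Insert 3 (step 7): P = [1, 2, 3] / [4, 6] / [5] / [7];  Q = [1, 2, 6] / [3, 7] / [4] / [5]
Final shape: (3, 2, 1, 1).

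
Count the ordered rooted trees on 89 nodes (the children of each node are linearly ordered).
C_88 = 64633260585762914370496637486146181462681535261000

These ordered rooted trees are counted by the Catalan number C_n = (1/(n + 1)) · C(2n, n). For n = 88: C_88 = (1/89) · C(176, 88) = 5752360192132899378974200736267010150178656638229000/89 = 64633260585762914370496637486146181462681535261000.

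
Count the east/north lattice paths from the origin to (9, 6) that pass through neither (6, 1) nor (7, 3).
Number of paths = 3623

Inclusion–exclusion. Total paths: C(15, 9) = 5005. Through P₁: C(7, 6)·C(8, 3) = 392. Through P₂: C(10, 7)·C(5, 2) = 1200. Since P₁ is strictly southwest of P₂, a monotone path through both must visit P₁ then P₂; paths through both = C(7, 6)·C(3, 1)·C(5, 2) = 210. Avoid both = 5005 − 392 − 1200 + 210 = 3623.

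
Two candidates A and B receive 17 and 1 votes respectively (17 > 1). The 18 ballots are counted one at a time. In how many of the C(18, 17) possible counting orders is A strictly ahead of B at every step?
Strict-lead orderings = 16

Total orderings of the 18 votes with 17 for A: C(18, 17) = 18. By the Bertrand ballot formula (Cycle Lemma / reflection principle), the number of orderings in which A is strictly ahead of B throughout is (p − q)/(p + q) · C(p + q, p) = (17 − 1)/(17 + 1) · 18 = 16.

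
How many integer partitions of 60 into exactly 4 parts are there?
p(60, 4 parts) = 1575

Partitions of n into exactly k parts are in bijection with partitions of n − k into at most k parts (subtract 1 from each part). So p(60, exactly 4) = p(56, parts ≤ 4). Computing via the recurrence p(m, j) = p(m, j−1) + p(m−j, j) gives 1575.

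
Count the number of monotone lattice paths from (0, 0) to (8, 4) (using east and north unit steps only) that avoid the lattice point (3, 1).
Number of paths = 271

Total paths from (0, 0) to (8, 4): C(12, 8) = 495. Paths through (3, 1): (paths (0, 0) → (3, 1)) × (paths (3, 1) → (8, 4)) = C(4, 3) · C(8, 5) = 4 · 56 = 224. Avoidance count = 495 − 224 = 271.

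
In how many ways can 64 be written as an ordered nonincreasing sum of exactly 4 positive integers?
p(64, 4 parts) = 1906

Partitions of n into exactly k parts are in bijection with partitions of n − k into at most k parts (subtract 1 from each part). So p(64, exactly 4) = p(60, parts ≤ 4). Computing via the recurrence p(m, j) = p(m, j−1) + p(m−j, j) gives 1906.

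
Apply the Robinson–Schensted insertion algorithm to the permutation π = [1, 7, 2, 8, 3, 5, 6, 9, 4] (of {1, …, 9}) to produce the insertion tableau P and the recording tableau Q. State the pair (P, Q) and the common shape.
P = [1, 2, 3, 4, 6, 9] / [5, 8] / [7];  Q = [1, 2, 4, 6, 7, 8] / [3, 5] / [9];  common shape = (6, 2, 1)

Row-insert the values π_1, π_2, … into P one at a time, bumping the leftmost entry strictly greater than the inserted value down to the next row. The recording tableau Q records, in position (i, j), the step at which that cell was added to P.
  Insert 1 (step 1): P = [1];  Q = [1]
  Insert 7 (step 2): P = [1, 7];  Q = [1, 2]
  Insert 2 (step 3): P = [1, 2] / [7];  Q = [1, 2] / [3]
  Insert 8 (step 4): P = [1, 2, 8] / [7];  Q = [1, 2, 4] / [3]
  Insert 3 (step 5): P = [1, 2, 3] / [7, 8];  Q = [1, 2, 4] / [3, 5]
  Insert 5 (step 6): P = [1, 2, 3, 5] / [7, 8];  Q = [1, 2, 4, 6] / [3, 5]
  Insert 6 (step 7): P = [1, 2, 3, 5, 6] / [7, 8];  Q = [1, 2, 4, 6, 7] / [3, 5]
  Insert 9 (step 8): P = [1, 2, 3, 5, 6, 9] / [7, 8];  Q = [1, 2, 4, 6, 7, 8] / [3, 5]
  Insert 4 (step 9): P = [1, 2, 3, 4, 6, 9] / [5, 8] / [7];  Q = [1, 2, 4, 6, 7, 8] / [3, 5] / [9]
Final shape: (6, 2, 1).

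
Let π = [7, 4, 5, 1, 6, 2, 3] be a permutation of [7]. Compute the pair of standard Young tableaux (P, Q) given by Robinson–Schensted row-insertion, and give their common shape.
P = [1, 2, 3] / [4, 5, 6] / [7];  Q = [1, 3, 5] / [2, 6, 7] / [4];  common shape = (3, 3, 1)

Row-insert the values π_1, π_2, … into P one at a time, bumping the leftmost entry strictly greater than the inserted value down to the next row. The recording tableau Q records, in position (i, j), the step at which that cell was added to P.
  Insert 7 (step 1): P = [7];  Q = [1]
  Insert 4 (step 2): P = [4] / [7];  Q = [1] / [2]
  Insert 5 (step 3): P = [4, 5] / [7];  Q = [1, 3] / [2]
  Insert 1 (step 4): P = [1, 5] / [4] / [7];  Q = [1, 3] / [2] / [4]
  Insert 6 (step 5): P = [1, 5, 6] / [4] / [7];  Q = [1, 3, 5] / [2] / [4]
  Insert 2 (step 6): P = [1, 2, 6] / [4, 5] / [7];  Q = [1, 3, 5] / [2, 6] / [4]
  Insert 3 (step 7): P = [1, 2, 3] / [4, 5, 6] / [7];  Q = [1, 3, 5] / [2, 6, 7] / [4]
Final shape: (3, 3, 1).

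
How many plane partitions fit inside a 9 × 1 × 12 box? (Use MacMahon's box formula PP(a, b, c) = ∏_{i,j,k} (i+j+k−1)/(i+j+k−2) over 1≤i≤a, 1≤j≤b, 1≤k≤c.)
PP(9, 1, 12) = 293930

Evaluate the triple product over i = 1..9, j = 1..1, k = 1..12. The factors are (2/1) · (3/2) · (4/3) · (5/4) · (6/5) · (7/6) · (8/7) · (9/8) · … (108 factors total). The numerators and denominators telescope so the product is an integer; carrying out the multiplication exactly gives PP(9, 1, 12) = 293930.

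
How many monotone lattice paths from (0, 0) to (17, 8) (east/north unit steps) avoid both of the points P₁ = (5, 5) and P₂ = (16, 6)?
Number of paths = 752148

Inclusion–exclusion. Total paths: C(25, 17) = 1081575. Through P₁: C(10, 5)·C(15, 12) = 114660. Through P₂: C(22, 16)·C(3, 1) = 223839. Since P₁ is strictly southwest of P₂, a monotone path through both must visit P₁ then P₂; paths through both = C(10, 5)·C(12, 11)·C(3, 1) = 9072. Avoid both = 1081575 − 114660 − 223839 + 9072 = 752148.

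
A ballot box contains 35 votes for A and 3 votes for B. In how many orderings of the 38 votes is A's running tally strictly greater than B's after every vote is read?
Strict-lead orderings = 7104

Total orderings of the 38 votes with 35 for A: C(38, 35) = 8436. By the Bertrand ballot formula (Cycle Lemma / reflection principle), the number of orderings in which A is strictly ahead of B throughout is (p − q)/(p + q) · C(p + q, p) = (35 − 3)/(35 + 3) · 8436 = 7104.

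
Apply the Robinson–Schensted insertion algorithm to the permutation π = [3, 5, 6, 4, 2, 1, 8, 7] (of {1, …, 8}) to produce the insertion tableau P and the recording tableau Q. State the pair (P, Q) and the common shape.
P = [1, 4, 6, 7] / [2, 8] / [3] / [5];  Q = [1, 2, 3, 7] / [4, 8] / [5] / [6];  common shape = (4, 2, 1, 1)

Row-insert the values π_1, π_2, … into P one at a time, bumping the leftmost entry strictly greater than the inserted value down to the next row. The recording tableau Q records, in position (i, j), the step at which that cell was added to P.
  Insert 3 (step 1): P = [3];  Q = [1]
  Insert 5 (step 2): P = [3, 5];  Q = [1, 2]
  Insert 6 (step 3): P = [3, 5, 6];  Q = [1, 2, 3]
  Insert 4 (step 4): P = [3, 4, 6] / [5];  Q = [1, 2, 3] / [4]
  Insert 2 (step 5): P = [2, 4, 6] / [3] / [5];  Q = [1, 2, 3] / [4] / [5]
  Insert 1 (step 6): P = [1, 4, 6] / [2] / [3] / [5];  Q = [1, 2, 3] / [4] / [5] / [6]
  Insert 8 (step 7): P = [1, 4, 6, 8] / [2] / [3] / [5];  Q = [1, 2, 3, 7] / [4] / [5] / [6]
  Insert 7 (step 8): P = [1, 4, 6, 7] / [2, 8] / [3] / [5];  Q = [1, 2, 3, 7] / [4, 8] / [5] / [6]
Final shape: (4, 2, 1, 1).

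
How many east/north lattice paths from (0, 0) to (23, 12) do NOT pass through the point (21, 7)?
Number of paths = 809586960

Total paths from (0, 0) to (23, 12): C(35, 23) = 834451800. Paths through (21, 7): (paths (0, 0) → (21, 7)) × (paths (21, 7) → (23, 12)) = C(28, 21) · C(7, 2) = 1184040 · 21 = 24864840. Avoidance count = 834451800 − 24864840 = 809586960.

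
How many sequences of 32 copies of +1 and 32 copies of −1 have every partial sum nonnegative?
C_32 = 55534064877048198

These ballot sequences are counted by the Catalan number C_n = (1/(n + 1)) · C(2n, n). For n = 32: C_32 = (1/33) · C(64, 32) = 1832624140942590534/33 = 55534064877048198.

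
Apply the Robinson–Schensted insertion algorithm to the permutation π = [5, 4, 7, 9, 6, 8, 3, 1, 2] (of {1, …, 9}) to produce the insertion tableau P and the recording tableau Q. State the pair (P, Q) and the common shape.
P = [1, 2, 8] / [3, 6, 9] / [4, 7] / [5];  Q = [1, 3, 4] / [2, 5, 6] / [7, 9] / [8];  common shape = (3, 3, 2, 1)

Row-insert the values π_1, π_2, … into P one at a time, bumping the leftmost entry strictly greater than the inserted value down to the next row. The recording tableau Q records, in position (i, j), the step at which that cell was added to P.
  Insert 5 (step 1): P = [5];  Q = [1]
  Insert 4 (step 2): P = [4] / [5];  Q = [1] / [2]
  Insert 7 (step 3): P = [4, 7] / [5];  Q = [1, 3] / [2]
  Insert 9 (step 4): P = [4, 7, 9] / [5];  Q = [1, 3, 4] / [2]
  Insert 6 (step 5): P = [4, 6, 9] / [5, 7];  Q = [1, 3, 4] / [2, 5]
  Insert 8 (step 6): P = [4, 6, 8] / [5, 7, 9];  Q = [1, 3, 4] / [2, 5, 6]
  Insert 3 (step 7): P = [3, 6, 8] / [4, 7, 9] / [5];  Q = [1, 3, 4] / [2, 5, 6] / [7]
  Insert 1 (step 8): P = [1, 6, 8] / [3, 7, 9] / [4] / [5];  Q = [1, 3, 4] / [2, 5, 6] / [7] / [8]
  Insert 2 (step 9): P = [1, 2, 8] / [3, 6, 9] / [4, 7] / [5];  Q = [1, 3, 4] / [2, 5, 6] / [7, 9] / [8]
Final shape: (3, 3, 2, 1).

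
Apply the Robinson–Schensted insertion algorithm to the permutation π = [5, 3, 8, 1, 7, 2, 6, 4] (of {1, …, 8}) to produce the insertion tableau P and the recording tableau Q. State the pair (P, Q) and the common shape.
P = [1, 2, 4] / [3, 6] / [5, 7] / [8];  Q = [1, 3, 7] / [2, 5] / [4, 6] / [8];  common shape = (3, 2, 2, 1)

Row-insert the values π_1, π_2, … into P one at a time, bumping the leftmost entry strictly greater than the inserted value down to the next row. The recording tableau Q records, in position (i, j), the step at which that cell was added to P.
  Insert 5 (step 1): P = [5];  Q = [1]
  Insert 3 (step 2): P = [3] / [5];  Q = [1] / [2]
  Insert 8 (step 3): P = [3, 8] / [5];  Q = [1, 3] / [2]
  Insert 1 (step 4): P = [1, 8] / [3] / [5];  Q = [1, 3] / [2] / [4]
  Insert 7 (step 5): P = [1, 7] / [3, 8] / [5];  Q = [1, 3] / [2, 5] / [4]
  Insert 2 (step 6): P = [1, 2] / [3, 7] / [5, 8];  Q = [1, 3] / [2, 5] / [4, 6]
  Insert 6 (step 7): P = [1, 2, 6] / [3, 7] / [5, 8];  Q = [1, 3, 7] / [2, 5] / [4, 6]
  Insert 4 (step 8): P = [1, 2, 4] / [3, 6] / [5, 7] / [8];  Q = [1, 3, 7] / [2, 5] / [4, 6] / [8]
Final shape: (3, 2, 2, 1).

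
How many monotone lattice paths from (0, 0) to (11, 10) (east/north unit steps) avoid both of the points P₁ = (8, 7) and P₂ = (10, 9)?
Number of paths = 116480

Inclusion–exclusion. Total paths: C(21, 11) = 352716. Through P₁: C(15, 8)·C(6, 3) = 128700. Through P₂: C(19, 10)·C(2, 1) = 184756. Since P₁ is strictly southwest of P₂, a monotone path through both must visit P₁ then P₂; paths through both = C(15, 8)·C(4, 2)·C(2, 1) = 77220. Avoid both = 352716 − 128700 − 184756 + 77220 = 116480.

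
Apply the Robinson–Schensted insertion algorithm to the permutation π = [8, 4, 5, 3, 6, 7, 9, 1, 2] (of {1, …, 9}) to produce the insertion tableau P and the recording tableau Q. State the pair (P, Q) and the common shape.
P = [1, 2, 6, 7, 9] / [3, 5] / [4] / [8];  Q = [1, 3, 5, 6, 7] / [2, 9] / [4] / [8];  common shape = (5, 2, 1, 1)

Row-insert the values π_1, π_2, … into P one at a time, bumping the leftmost entry strictly greater than the inserted value down to the next row. The recording tableau Q records, in position (i, j), the step at which that cell was added to P.
  Insert 8 (step 1): P = [8];  Q = [1]
  Insert 4 (step 2): P = [4] / [8];  Q = [1] / [2]
  Insert 5 (step 3): P = [4, 5] / [8];  Q = [1, 3] / [2]
  Insert 3 (step 4): P = [3, 5] / [4] / [8];  Q = [1, 3] / [2] / [4]
  Insert 6 (step 5): P = [3, 5, 6] / [4] / [8];  Q = [1, 3, 5] / [2] / [4]
  Insert 7 (step 6): P = [3, 5, 6, 7] / [4] / [8];  Q = [1, 3, 5, 6] / [2] / [4]
  Insert 9 (step 7): P = [3, 5, 6, 7, 9] / [4] / [8];  Q = [1, 3, 5, 6, 7] / [2] / [4]
  Insert 1 (step 8): P = [1, 5, 6, 7, 9] / [3] / [4] / [8];  Q = [1, 3, 5, 6, 7] / [2] / [4] / [8]
  Insert 2 (step 9): P = [1, 2, 6, 7, 9] / [3, 5] / [4] / [8];  Q = [1, 3, 5, 6, 7] / [2, 9] / [4] / [8]
Final shape: (5, 2, 1, 1).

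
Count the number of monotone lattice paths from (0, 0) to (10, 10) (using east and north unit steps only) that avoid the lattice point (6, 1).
Number of paths = 179751

Total paths from (0, 0) to (10, 10): C(20, 10) = 184756. Paths through (6, 1): (paths (0, 0) → (6, 1)) × (paths (6, 1) → (10, 10)) = C(7, 6) · C(13, 4) = 7 · 715 = 5005. Avoidance count = 184756 − 5005 = 179751.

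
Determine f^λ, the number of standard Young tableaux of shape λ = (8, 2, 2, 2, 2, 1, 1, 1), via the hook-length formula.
# SYT of shape (8, 2, 2, 2, 2, 1, 1, 1) = 4232592

Hook-length formula: f^λ = n! / Π hook(c), product over all cells c of the Young diagram. For λ = (8, 2, 2, 2, 2, 1, 1, 1), n = 19 boxes. Hook lengths by row (left-to-right, top-to-bottom): [15, 11, 6, 5, 4, 3, 2, 1]; [8, 4]; [7, 3]; [6, 2]; [5, 1]; [3]; [2]; [1]. Product of hooks = 28740096000. So f^λ = 19! / 28740096000 = 121645100408832000 / 28740096000 = 4232592.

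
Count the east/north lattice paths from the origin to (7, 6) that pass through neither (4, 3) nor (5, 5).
Number of paths = 575

Inclusion–exclusion. Total paths: C(13, 7) = 1716. Through P₁: C(7, 4)·C(6, 3) = 700. Through P₂: C(10, 5)·C(3, 2) = 756. Since P₁ is strictly southwest of P₂, a monotone path through both must visit P₁ then P₂; paths through both = C(7, 4)·C(3, 1)·C(3, 2) = 315. Avoid both = 1716 − 700 − 756 + 315 = 575.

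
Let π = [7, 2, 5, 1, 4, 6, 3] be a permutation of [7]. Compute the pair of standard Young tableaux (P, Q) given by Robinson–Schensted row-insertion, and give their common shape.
P = [1, 3, 6] / [2, 4] / [5] / [7];  Q = [1, 3, 6] / [2, 5] / [4] / [7];  common shape = (3, 2, 1, 1)

Row-insert the values π_1, π_2, … into P one at a time, bumping the leftmost entry strictly greater than the inserted value down to the next row. The recording tableau Q records, in position (i, j), the step at which that cell was added to P.
  Insert 7 (step 1): P = [7];  Q = [1]
  Insert 2 (step 2): P = [2] / [7];  Q = [1] / [2]
  Insert 5 (step 3): P = [2, 5] / [7];  Q = [1, 3] / [2]
  Insert 1 (step 4): P = [1, 5] / [2] / [7];  Q = [1, 3] / [2] / [4]
  Insert 4 (step 5): P = [1, 4] / [2, 5] / [7];  Q = [1, 3] / [2, 5] / [4]
  Insert 6 (step 6): P = [1, 4, 6] / [2, 5] / [7];  Q = [1, 3, 6] / [2, 5] / [4]
  Insert 3 (step 7): P = [1, 3, 6] / [2, 4] / [5] / [7];  Q = [1, 3, 6] / [2, 5] / [4] / [7]
Final shape: (3, 2, 1, 1).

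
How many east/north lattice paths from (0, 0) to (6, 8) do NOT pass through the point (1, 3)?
Number of paths = 1995

Total paths from (0, 0) to (6, 8): C(14, 6) = 3003. Paths through (1, 3): (paths (0, 0) → (1, 3)) × (paths (1, 3) → (6, 8)) = C(4, 1) · C(10, 5) = 4 · 252 = 1008. Avoidance count = 3003 − 1008 = 1995.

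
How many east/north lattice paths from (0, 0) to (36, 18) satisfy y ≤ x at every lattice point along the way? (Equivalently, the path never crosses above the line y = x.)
Number of paths = 49772989810635

By the reflection principle (André's argument), the number of monotone paths to (36, 18) with n ≤ m that never go above y = x is C(54, 36) − C(54, 37) = 96926348578605 − 47153358767970 = 49772989810635.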